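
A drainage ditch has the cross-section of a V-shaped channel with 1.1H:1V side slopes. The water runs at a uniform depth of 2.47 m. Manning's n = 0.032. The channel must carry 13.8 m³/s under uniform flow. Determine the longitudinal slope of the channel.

For a triangular section with side slope z = 1.1: A = zy² = 1.1×2.47² = 6.711 m²; P = 2y√(1+z²) = 2×2.47×1.487 = 7.344 m.
Hydraulic radius R = A/P = 6.711/7.344 = 0.9138 m.
From Manning's equation, S = [nQ / (1 A R^(2/3))]² = [0.032 × 13.8 / (1 × 6.711 × 0.9138^(2/3))]² = 0.00488.

S = 0.00488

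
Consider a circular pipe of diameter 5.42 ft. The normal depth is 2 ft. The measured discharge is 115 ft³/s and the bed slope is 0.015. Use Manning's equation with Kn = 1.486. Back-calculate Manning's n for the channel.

n = 0.013

For a circular section of diameter D = 5.42 ft at depth y = 2 ft, the central angle is θ = 2 arccos(1 − 2y/D) = 2.611 rad. Then A = (D²/8)(θ − sin θ) = 7.732 ft² and P = Dθ/2 = 7.077 ft.
Hydraulic radius R = A/P = 7.732/7.077 = 1.093 ft.
Rearranging Manning's equation: n = (1.486/Q) A R^(2/3) S^(1/2) = (1.486/115) × 7.732 × 1.093^(2/3) × √0.015 = 0.013.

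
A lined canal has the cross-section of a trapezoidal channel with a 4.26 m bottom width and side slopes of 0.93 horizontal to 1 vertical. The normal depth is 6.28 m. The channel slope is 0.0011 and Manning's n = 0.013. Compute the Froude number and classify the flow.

subcritical

With bottom width b = 4.26 m and side slope z = 0.93: A = (b + zy)y = (4.26 + 0.93×6.28)×6.28 = 63.43 m²; P = b + 2y√(1+z²) = 4.26 + 2×6.28×1.366 = 21.41 m.
Hydraulic radius R = A/P = 63.43/21.41 = 2.962 m.
V = (1/n) R^(2/3) √S = (1/0.013) × 2.962^(2/3) × √0.0011 = 5.262 m/s. Hydraulic depth D_h = A/T = 63.43/15.94 = 3.979 m.
Froude number Fr = V/√(g·D_h) = 5.262/√(9.81×3.979) = 0.842, which is less than 1, so the flow is subcritical.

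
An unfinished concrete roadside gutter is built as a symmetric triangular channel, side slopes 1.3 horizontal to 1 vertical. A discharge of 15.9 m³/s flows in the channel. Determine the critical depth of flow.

y_c = 1.98 m

At critical depth, Q² T / (g A³) = 1, i.e. A³/T = Q²/g = 15.9²/9.81 = 25.77.
Trying y = 2.37 m: A³/T = 63.18 — too large.
Trying y = 1.67 m: A³/T = 10.98 — too small.
Trying y = 1.98 m: A³/T = 25.71 — ≈ 25.77.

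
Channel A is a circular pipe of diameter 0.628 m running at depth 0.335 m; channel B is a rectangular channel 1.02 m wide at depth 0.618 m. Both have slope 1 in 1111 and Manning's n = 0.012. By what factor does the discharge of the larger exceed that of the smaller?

Channel A: For a circular section of diameter D = 0.628 m at depth y = 0.335 m, the central angle is θ = 2 arccos(1 − 2y/D) = 3.275 rad. Then A = (D²/8)(θ − sin θ) = 0.1681 m² and P = Dθ/2 = 1.028 m. Hydraulic radius R = A/P = 0.1681/1.028 = 0.1634 m. Q_A = (1/0.012)·0.1681·0.1634^(2/3)·√0.0009001 = 0.1256 m³/s.
Channel B: Flow area A = b·y = 1.02 × 0.618 = 0.6304 m². Wetted perimeter P = b + 2y = 1.02 + 2×0.618 = 2.256 m. Hydraulic radius R = A/P = 0.6304/2.256 = 0.2794 m. Q_B = (1/0.012)·0.6304·0.2794^(2/3)·√0.0009001 = 0.6736 m³/s.
The larger discharge is 0.6736 m³/s and the smaller is 0.1256 m³/s; the ratio is 5.36.

5.36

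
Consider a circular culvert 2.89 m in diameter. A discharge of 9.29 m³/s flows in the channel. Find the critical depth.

At critical depth, Q² T / (g A³) = 1, i.e. A³/T = Q²/g = 9.29²/9.81 = 8.798.
Trying y = 1.6 m: A³/T = 18.02 — high.
Trying y = 0.989 m: A³/T = 2.849 — low.
Trying y = 1.33 m: A³/T = 8.892 — matches.

y_c = 1.33 m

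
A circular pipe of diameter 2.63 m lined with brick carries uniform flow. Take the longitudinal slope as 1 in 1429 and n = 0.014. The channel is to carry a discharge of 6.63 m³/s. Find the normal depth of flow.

Manning's equation rearranged: A R^(2/3) = nQ / (1·√S) = 0.014 × 6.63 / (√0.0006998) = 3.509.
At y = 1.31 m: A R^(2/3) = 2.041 — low.
At y = 2.03 m: A R^(2/3) = 3.869 — high.
At y = 1.87 m: A R^(2/3) = 3.509 — close enough.

y_n = 1.87 m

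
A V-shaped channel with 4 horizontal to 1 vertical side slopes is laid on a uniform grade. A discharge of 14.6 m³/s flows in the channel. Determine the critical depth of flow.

y_c = 1.22 m

At critical depth, Q² T / (g A³) = 1, i.e. A³/T = Q²/g = 14.6²/9.81 = 21.73.
Try y = 1.42 m: A³/T = 46.19 — too large.
Try y = 1.04 m: A³/T = 9.733 — too small.
Try y = 1.22 m: A³/T = 21.62 — matches.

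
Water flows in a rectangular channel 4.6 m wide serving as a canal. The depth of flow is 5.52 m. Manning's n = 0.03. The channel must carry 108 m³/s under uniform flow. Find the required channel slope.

S = 0.00853

Flow area A = b·y = 4.6 × 5.52 = 25.39 m². Wetted perimeter P = b + 2y = 4.6 + 2×5.52 = 15.64 m.
Hydraulic radius R = A/P = 25.39/15.64 = 1.624 m.
From Manning's equation, S = [nQ / (1 A R^(2/3))]² = [0.03 × 108 / (1 × 25.39 × 1.624^(2/3))]² = 0.00853.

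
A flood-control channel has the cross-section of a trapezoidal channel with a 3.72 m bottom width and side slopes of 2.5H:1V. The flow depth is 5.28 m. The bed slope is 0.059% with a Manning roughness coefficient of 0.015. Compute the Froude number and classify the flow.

With bottom width b = 3.72 m and side slope z = 2.5: A = (b + zy)y = (3.72 + 2.5×5.28)×5.28 = 89.34 m²; P = b + 2y√(1+z²) = 3.72 + 2×5.28×2.693 = 32.15 m.
Hydraulic radius R = A/P = 89.34/32.15 = 2.778 m.
V = (1/n) R^(2/3) √S = (1/0.015) × 2.778^(2/3) × √0.00059 = 3.2 m/s. Hydraulic depth D_h = A/T = 89.34/30.12 = 2.966 m.
Froude number Fr = V/√(g·D_h) = 3.2/√(9.81×2.966) = 0.593, which is less than 1, so the flow is subcritical.

subcritical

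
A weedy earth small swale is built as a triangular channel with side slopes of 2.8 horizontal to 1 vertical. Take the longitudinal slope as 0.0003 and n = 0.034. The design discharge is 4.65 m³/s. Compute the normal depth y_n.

y_n = 1.88 m

Manning's equation rearranged: A R^(2/3) = nQ / (1·√S) = 0.034 × 4.65 / (√0.0003) = 9.128.
At y = 2.35 m: A R^(2/3) = 16.54 — high.
At y = 1.88 m: A R^(2/3) = 9.124 — ≈ 9.128.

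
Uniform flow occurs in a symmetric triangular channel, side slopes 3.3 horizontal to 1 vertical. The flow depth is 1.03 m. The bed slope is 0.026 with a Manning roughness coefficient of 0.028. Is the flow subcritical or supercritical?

For a triangular section with side slope z = 3.3: A = zy² = 3.3×1.03² = 3.501 m²; P = 2y√(1+z²) = 2×1.03×3.448 = 7.103 m.
Hydraulic radius R = A/P = 3.501/7.103 = 0.4929 m.
V = (1/n) R^(2/3) √S = (1/0.028) × 0.4929^(2/3) × √0.026 = 3.593 m/s. Hydraulic depth D_h = A/T = 3.501/6.798 = 0.515 m.
Froude number Fr = V/√(g·D_h) = 3.593/√(9.81×0.515) = 1.6, which is greater than 1, so the flow is supercritical.

supercritical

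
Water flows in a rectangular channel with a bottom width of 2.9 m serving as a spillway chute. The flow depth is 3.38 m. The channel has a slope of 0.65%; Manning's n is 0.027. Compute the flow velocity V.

Flow area A = b·y = 2.9 × 3.38 = 9.802 m². Wetted perimeter P = b + 2y = 2.9 + 2×3.38 = 9.66 m.
Hydraulic radius R = A/P = 9.802/9.66 = 1.015 m.
From Manning's equation, V = (1/n) R^(2/3) S^(1/2) = (1/0.027) × 1.015^(2/3) × 0.0065^(1/2) = 3.02 m/s.

V = 3.02 m/s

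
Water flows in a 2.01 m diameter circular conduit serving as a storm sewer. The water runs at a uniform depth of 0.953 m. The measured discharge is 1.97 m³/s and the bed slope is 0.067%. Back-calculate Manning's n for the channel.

n = 0.012

For a circular section of diameter D = 2.01 m at depth y = 0.953 m, the central angle is θ = 2 arccos(1 − 2y/D) = 3.038 rad. Then A = (D²/8)(θ − sin θ) = 1.482 m² and P = Dθ/2 = 3.053 m.
Hydraulic radius R = A/P = 1.482/3.053 = 0.4854 m.
Rearranging Manning's equation: n = (1/Q) A R^(2/3) S^(1/2) = (1/1.97) × 1.482 × 0.4854^(2/3) × √0.00067 = 0.012.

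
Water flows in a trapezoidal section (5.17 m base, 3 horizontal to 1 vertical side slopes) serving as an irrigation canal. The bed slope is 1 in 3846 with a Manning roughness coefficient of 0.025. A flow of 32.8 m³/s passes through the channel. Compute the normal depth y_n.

y_n = 2.74 m

Manning's equation rearranged: A R^(2/3) = nQ / (1·√S) = 0.025 × 32.8 / (√0.00026) = 50.85.
At y = 3.12 m: A R^(2/3) = 67.59 — high.
At y = 2.74 m: A R^(2/3) = 50.83 — ≈ 50.85.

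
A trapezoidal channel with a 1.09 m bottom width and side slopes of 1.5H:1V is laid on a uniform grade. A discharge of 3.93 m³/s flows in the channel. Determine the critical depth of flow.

y_c = 0.777 m

At critical depth, Q² T / (g A³) = 1, i.e. A³/T = Q²/g = 3.93²/9.81 = 1.574.
Trying y = 0.963 m: A³/T = 3.654 — high.
Trying y = 0.681 m: A³/T = 0.949 — low.
Trying y = 0.777 m: A³/T = 1.573 — matches.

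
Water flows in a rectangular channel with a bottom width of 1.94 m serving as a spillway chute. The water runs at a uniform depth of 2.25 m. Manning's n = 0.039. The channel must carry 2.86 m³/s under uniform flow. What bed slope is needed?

Flow area A = b·y = 1.94 × 2.25 = 4.365 m². Wetted perimeter P = b + 2y = 1.94 + 2×2.25 = 6.44 m.
Hydraulic radius R = A/P = 4.365/6.44 = 0.6778 m.
From Manning's equation, S = [nQ / (1 A R^(2/3))]² = [0.039 × 2.86 / (1 × 4.365 × 0.6778^(2/3))]² = 0.0011.

S = 0.0011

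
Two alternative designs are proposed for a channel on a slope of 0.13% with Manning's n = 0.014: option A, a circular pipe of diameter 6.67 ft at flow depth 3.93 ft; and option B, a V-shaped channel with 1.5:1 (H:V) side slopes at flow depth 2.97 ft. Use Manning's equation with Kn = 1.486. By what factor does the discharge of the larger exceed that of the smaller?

2.11

Channel A: For a circular section of diameter D = 6.67 ft at depth y = 3.93 ft, the central angle is θ = 2 arccos(1 − 2y/D) = 3.5 rad. Then A = (D²/8)(θ − sin θ) = 21.42 ft² and P = Dθ/2 = 11.67 ft. Hydraulic radius R = A/P = 21.42/11.67 = 1.835 ft. Q_A = (1.486/0.014)·21.42·1.835^(2/3)·√0.0013 = 122.8 ft³/s.
Channel B: For a triangular section with side slope z = 1.5: A = zy² = 1.5×2.97² = 13.23 ft²; P = 2y√(1+z²) = 2×2.97×1.803 = 10.71 ft. Hydraulic radius R = A/P = 13.23/10.71 = 1.236 ft. Q_B = (1.486/0.014)·13.23·1.236^(2/3)·√0.0013 = 58.31 ft³/s.
The larger discharge is 122.8 ft³/s and the smaller is 58.31 ft³/s; the ratio is 2.11.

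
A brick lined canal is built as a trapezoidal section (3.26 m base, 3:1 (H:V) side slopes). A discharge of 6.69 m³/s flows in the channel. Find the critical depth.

At critical depth, Q² T / (g A³) = 1, i.e. A³/T = Q²/g = 6.69²/9.81 = 4.562.
Trying y = 0.73 m: A³/T = 8.243 — too large.
Trying y = 0.447 m: A³/T = 1.464 — too small.
Trying y = 0.619 m: A³/T = 4.557 — matches.

y_c = 0.619 m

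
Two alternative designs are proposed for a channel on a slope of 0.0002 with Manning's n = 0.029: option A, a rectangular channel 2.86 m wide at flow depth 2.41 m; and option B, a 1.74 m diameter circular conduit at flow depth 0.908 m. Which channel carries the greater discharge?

channel A

Channel A: Flow area A = b·y = 2.86 × 2.41 = 6.893 m². Wetted perimeter P = b + 2y = 2.86 + 2×2.41 = 7.68 m. Hydraulic radius R = A/P = 6.893/7.68 = 0.8975 m. Q_A = (1/0.029)·6.893·0.8975^(2/3)·√0.0002 = 3.127 m³/s.
Channel B: For a circular section of diameter D = 1.74 m at depth y = 0.908 m, the central angle is θ = 2 arccos(1 − 2y/D) = 3.229 rad. Then A = (D²/8)(θ − sin θ) = 1.255 m² and P = Dθ/2 = 2.809 m. Hydraulic radius R = A/P = 1.255/2.809 = 0.4468 m. Q_B = (1/0.029)·1.255·0.4468^(2/3)·√0.0002 = 0.3577 m³/s.
Q_A = 3.127 m³/s vs Q_B = 0.3577 m³/s, so channel A carries more.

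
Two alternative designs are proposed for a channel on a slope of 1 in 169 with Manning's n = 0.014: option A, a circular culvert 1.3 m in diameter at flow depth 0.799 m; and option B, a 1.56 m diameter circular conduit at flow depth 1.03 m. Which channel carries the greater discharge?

channel B

Channel A: For a circular section of diameter D = 1.3 m at depth y = 0.799 m, the central angle is θ = 2 arccos(1 − 2y/D) = 3.604 rad. Then A = (D²/8)(θ − sin θ) = 0.8557 m² and P = Dθ/2 = 2.343 m. Hydraulic radius R = A/P = 0.8557/2.343 = 0.3652 m. Q_A = (1/0.014)·0.8557·0.3652^(2/3)·√0.005917 = 2.402 m³/s.
Channel B: For a circular section of diameter D = 1.56 m at depth y = 1.03 m, the central angle is θ = 2 arccos(1 − 2y/D) = 3.794 rad. Then A = (D²/8)(θ − sin θ) = 1.339 m² and P = Dθ/2 = 2.959 m. Hydraulic radius R = A/P = 1.339/2.959 = 0.4524 m. Q_B = (1/0.014)·1.339·0.4524^(2/3)·√0.005917 = 4.335 m³/s.
Q_A = 2.402 m³/s vs Q_B = 4.335 m³/s, so channel B carries more.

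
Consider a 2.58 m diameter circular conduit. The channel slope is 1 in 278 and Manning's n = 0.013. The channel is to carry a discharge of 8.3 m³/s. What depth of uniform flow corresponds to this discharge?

y_n = 1.23 m

Manning's equation rearranged: A R^(2/3) = nQ / (1·√S) = 0.013 × 8.3 / (√0.003597) = 1.799.
Trying y = 0.995 m: A R^(2/3) = 1.23 — too small.
Trying y = 1.34 m: A R^(2/3) = 2.08 — too large.
Trying y = 1.23 m: A R^(2/3) = 1.798 — matches.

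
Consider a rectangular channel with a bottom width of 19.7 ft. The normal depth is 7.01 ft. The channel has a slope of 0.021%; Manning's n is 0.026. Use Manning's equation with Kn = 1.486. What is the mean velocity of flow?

V = 2.12 ft/s

Flow area A = b·y = 19.7 × 7.01 = 138.1 ft². Wetted perimeter P = b + 2y = 19.7 + 2×7.01 = 33.72 ft.
Hydraulic radius R = A/P = 138.1/33.72 = 4.095 ft.
From Manning's equation, V = (1.486/n) R^(2/3) S^(1/2) = (1.486/0.026) × 4.095^(2/3) × 0.00021^(1/2) = 2.12 ft/s.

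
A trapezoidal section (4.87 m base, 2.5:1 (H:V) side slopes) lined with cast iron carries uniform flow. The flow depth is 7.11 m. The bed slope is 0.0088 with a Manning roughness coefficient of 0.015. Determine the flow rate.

Q = 2420 m³/s

With bottom width b = 4.87 m and side slope z = 2.5: A = (b + zy)y = (4.87 + 2.5×7.11)×7.11 = 161 m²; P = b + 2y√(1+z²) = 4.87 + 2×7.11×2.693 = 43.16 m.
Hydraulic radius R = A/P = 161/43.16 = 3.731 m.
Manning's equation: Q = (1/n) A R^(2/3) S^(1/2) = (1/0.015) × 161 × 3.731^(2/3) × 0.0088^(1/2) = 2420 m³/s.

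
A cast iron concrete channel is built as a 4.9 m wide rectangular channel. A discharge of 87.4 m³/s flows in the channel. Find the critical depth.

For a rectangular channel, critical depth y_c = (q²/g)^(1/3) where q = Q/b = 87.4/4.9 = 17.84 m²/s.
So y_c = (17.84²/9.81)^(1/3) = 3.19 m.

y_c = 3.19 m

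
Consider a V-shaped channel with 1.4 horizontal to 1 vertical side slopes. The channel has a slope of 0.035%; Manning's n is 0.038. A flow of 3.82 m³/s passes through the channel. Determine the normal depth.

Manning's equation rearranged: A R^(2/3) = nQ / (1·√S) = 0.038 × 3.82 / (√0.00035) = 7.759.
Try y = 2.1 m: A R^(2/3) = 5.559 — short.
Try y = 2.68 m: A R^(2/3) = 10.65 — over.
Try y = 2.38 m: A R^(2/3) = 7.762 — close enough.

y_n = 2.38 m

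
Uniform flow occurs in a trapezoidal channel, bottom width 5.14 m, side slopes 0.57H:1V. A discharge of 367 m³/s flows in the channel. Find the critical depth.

At critical depth, Q² T / (g A³) = 1, i.e. A³/T = Q²/g = 367²/9.81 = 13730.
At y = 7.24 m: A³/T = 22550 — too large.
At y = 5.45 m: A³/T = 7996 — too small.
At y = 6.33 m: A³/T = 13740 — close enough.

y_c = 6.33 m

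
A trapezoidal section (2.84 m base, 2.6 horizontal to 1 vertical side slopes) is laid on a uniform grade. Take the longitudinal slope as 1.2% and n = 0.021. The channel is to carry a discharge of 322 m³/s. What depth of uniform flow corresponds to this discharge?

y_n = 3.46 m

Manning's equation rearranged: A R^(2/3) = nQ / (1·√S) = 0.021 × 322 / (√0.012) = 61.73.
Trying y = 2.89 m: A R^(2/3) = 40.59 — short.
Trying y = 4.22 m: A R^(2/3) = 98.95 — over.
Trying y = 3.46 m: A R^(2/3) = 61.75 — matches.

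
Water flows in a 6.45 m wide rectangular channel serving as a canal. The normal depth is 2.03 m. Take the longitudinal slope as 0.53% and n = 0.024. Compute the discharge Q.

Flow area A = b·y = 6.45 × 2.03 = 13.09 m². Wetted perimeter P = b + 2y = 6.45 + 2×2.03 = 10.51 m.
Hydraulic radius R = A/P = 13.09/10.51 = 1.246 m.
Manning's equation: Q = (1/n) A R^(2/3) S^(1/2) = (1/0.024) × 13.09 × 1.246^(2/3) × 0.0053^(1/2) = 46 m³/s.

Q = 46 m³/s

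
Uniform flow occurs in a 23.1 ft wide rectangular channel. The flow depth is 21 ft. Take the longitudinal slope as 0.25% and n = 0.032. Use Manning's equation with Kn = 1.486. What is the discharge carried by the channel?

Q = 4300 ft³/s

Flow area A = b·y = 23.1 × 21 = 485.1 ft². Wetted perimeter P = b + 2y = 23.1 + 2×21 = 65.1 ft.
Hydraulic radius R = A/P = 485.1/65.1 = 7.452 ft.
Manning's equation: Q = (1.486/n) A R^(2/3) S^(1/2) = (1.486/0.032) × 485.1 × 7.452^(2/3) × 0.0025^(1/2) = 4300 ft³/s.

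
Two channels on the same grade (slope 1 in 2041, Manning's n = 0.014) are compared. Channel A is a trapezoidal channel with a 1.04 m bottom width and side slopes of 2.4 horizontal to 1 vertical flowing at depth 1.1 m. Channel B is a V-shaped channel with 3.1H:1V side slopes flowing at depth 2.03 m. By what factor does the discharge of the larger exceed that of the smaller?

Channel A: With bottom width b = 1.04 m and side slope z = 2.4: A = (b + zy)y = (1.04 + 2.4×1.1)×1.1 = 4.048 m²; P = b + 2y√(1+z²) = 1.04 + 2×1.1×2.6 = 6.76 m. Hydraulic radius R = A/P = 4.048/6.76 = 0.5988 m. Q_A = (1/0.014)·4.048·0.5988^(2/3)·√0.00049 = 4.547 m³/s.
Channel B: For a triangular section with side slope z = 3.1: A = zy² = 3.1×2.03² = 12.77 m²; P = 2y√(1+z²) = 2×2.03×3.257 = 13.22 m. Hydraulic radius R = A/P = 12.77/13.22 = 0.966 m. Q_B = (1/0.014)·12.77·0.966^(2/3)·√0.00049 = 19.74 m³/s.
The larger discharge is 19.74 m³/s and the smaller is 4.547 m³/s; the ratio is 4.34.

4.34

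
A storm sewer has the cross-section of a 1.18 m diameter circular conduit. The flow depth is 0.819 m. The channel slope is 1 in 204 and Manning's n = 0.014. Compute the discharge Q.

Q = 2.01 m³/s

For a circular section of diameter D = 1.18 m at depth y = 0.819 m, the central angle is θ = 2 arccos(1 − 2y/D) = 3.939 rad. Then A = (D²/8)(θ − sin θ) = 0.8101 m² and P = Dθ/2 = 2.324 m.
Hydraulic radius R = A/P = 0.8101/2.324 = 0.3486 m.
Manning's equation: Q = (1/n) A R^(2/3) S^(1/2) = (1/0.014) × 0.8101 × 0.3486^(2/3) × 0.004902^(1/2) = 2.01 m³/s.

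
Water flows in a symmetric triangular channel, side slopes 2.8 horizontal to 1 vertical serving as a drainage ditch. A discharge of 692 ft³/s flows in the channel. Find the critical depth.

At critical depth, Q² T / (g A³) = 1, i.e. A³/T = Q²/g = 692²/32.2 = 14870.
At y = 4.48 ft: A³/T = 7074 — too small.
At y = 6.43 ft: A³/T = 43090 — too large.
At y = 5.2 ft: A³/T = 14900 — matches.

y_c = 5.2 ft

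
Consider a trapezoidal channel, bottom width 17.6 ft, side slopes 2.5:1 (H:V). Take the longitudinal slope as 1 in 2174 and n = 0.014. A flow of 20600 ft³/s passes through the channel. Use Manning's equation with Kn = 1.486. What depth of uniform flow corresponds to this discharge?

Manning's equation rearranged: A R^(2/3) = nQ / (1.486·√S) = 0.014 × 20600 / (1.486 × √0.00046) = 9049.
Trying y = 19.2 ft: A R^(2/3) = 6005 — low.
Trying y = 22.9 ft: A R^(2/3) = 9066 — matches.

y_n = 22.9 ft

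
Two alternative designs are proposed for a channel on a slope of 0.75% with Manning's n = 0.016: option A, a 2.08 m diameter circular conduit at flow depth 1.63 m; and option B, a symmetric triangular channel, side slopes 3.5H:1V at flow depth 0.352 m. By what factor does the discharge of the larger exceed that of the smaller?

Channel A: For a circular section of diameter D = 2.08 m at depth y = 1.63 m, the central angle is θ = 2 arccos(1 − 2y/D) = 4.348 rad. Then A = (D²/8)(θ − sin θ) = 2.857 m² and P = Dθ/2 = 4.522 m. Hydraulic radius R = A/P = 2.857/4.522 = 0.6317 m. Q_A = (1/0.016)·2.857·0.6317^(2/3)·√0.0075 = 11.38 m³/s.
Channel B: For a triangular section with side slope z = 3.5: A = zy² = 3.5×0.352² = 0.4337 m²; P = 2y√(1+z²) = 2×0.352×3.64 = 2.563 m. Hydraulic radius R = A/P = 0.4337/2.563 = 0.1692 m. Q_B = (1/0.016)·0.4337·0.1692^(2/3)·√0.0075 = 0.7181 m³/s.
The larger discharge is 11.38 m³/s and the smaller is 0.7181 m³/s; the ratio is 15.9.

15.9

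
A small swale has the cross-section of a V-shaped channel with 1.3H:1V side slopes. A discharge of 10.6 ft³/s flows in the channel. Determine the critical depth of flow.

At critical depth, Q² T / (g A³) = 1, i.e. A³/T = Q²/g = 10.6²/32.2 = 3.489.
At y = 1.53 ft: A³/T = 7.085 — too large.
At y = 1.15 ft: A³/T = 1.7 — too small.
At y = 1.33 ft: A³/T = 3.517 — ≈ 3.489.

y_c = 1.33 ft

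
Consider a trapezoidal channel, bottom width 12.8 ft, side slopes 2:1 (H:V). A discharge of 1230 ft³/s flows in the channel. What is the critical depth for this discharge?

y_c = 5.05 ft

At critical depth, Q² T / (g A³) = 1, i.e. A³/T = Q²/g = 1230²/32.2 = 46980.
Trying y = 6.32 ft: A³/T = 109100 — too large.
Trying y = 4.22 ft: A³/T = 24260 — too small.
Trying y = 5.05 ft: A³/T = 46870 — matches.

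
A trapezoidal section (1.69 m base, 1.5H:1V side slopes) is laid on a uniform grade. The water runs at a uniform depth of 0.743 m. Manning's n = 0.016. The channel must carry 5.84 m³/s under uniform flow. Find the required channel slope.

With bottom width b = 1.69 m and side slope z = 1.5: A = (b + zy)y = (1.69 + 1.5×0.743)×0.743 = 2.084 m²; P = b + 2y√(1+z²) = 1.69 + 2×0.743×1.803 = 4.369 m.
Hydraulic radius R = A/P = 2.084/4.369 = 0.4769 m.
From Manning's equation, S = [nQ / (1 A R^(2/3))]² = [0.016 × 5.84 / (1 × 2.084 × 0.4769^(2/3))]² = 0.0054.

S = 0.0054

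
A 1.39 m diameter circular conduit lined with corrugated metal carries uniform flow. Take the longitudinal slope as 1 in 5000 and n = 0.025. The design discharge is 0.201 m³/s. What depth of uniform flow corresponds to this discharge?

Manning's equation rearranged: A R^(2/3) = nQ / (1·√S) = 0.025 × 0.201 / (√0.0002) = 0.3553.
Trying y = 0.763 m: A R^(2/3) = 0.4379 — high.
Trying y = 0.465 m: A R^(2/3) = 0.181 — low.
Trying y = 0.673 m: A R^(2/3) = 0.355 — close enough.

y_n = 0.673 m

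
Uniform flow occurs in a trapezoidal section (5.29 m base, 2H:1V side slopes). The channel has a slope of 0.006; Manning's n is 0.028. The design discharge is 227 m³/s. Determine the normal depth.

Manning's equation rearranged: A R^(2/3) = nQ / (1·√S) = 0.028 × 227 / (√0.006) = 82.06.
Trying y = 4.64 m: A R^(2/3) = 127.7 — too large.
Trying y = 3.34 m: A R^(2/3) = 62.97 — too small.
Trying y = 3.78 m: A R^(2/3) = 81.88 — matches.

y_n = 3.78 m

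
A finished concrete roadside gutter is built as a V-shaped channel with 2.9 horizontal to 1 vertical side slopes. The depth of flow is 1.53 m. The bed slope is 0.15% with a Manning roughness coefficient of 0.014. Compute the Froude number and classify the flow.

For a triangular section with side slope z = 2.9: A = zy² = 2.9×1.53² = 6.789 m²; P = 2y√(1+z²) = 2×1.53×3.068 = 9.387 m.
Hydraulic radius R = A/P = 6.789/9.387 = 0.7232 m.
V = (1/n) R^(2/3) √S = (1/0.014) × 0.7232^(2/3) × √0.0015 = 2.229 m/s. Hydraulic depth D_h = A/T = 6.789/8.874 = 0.765 m.
Froude number Fr = V/√(g·D_h) = 2.229/√(9.81×0.765) = 0.814, which is less than 1, so the flow is subcritical.

subcritical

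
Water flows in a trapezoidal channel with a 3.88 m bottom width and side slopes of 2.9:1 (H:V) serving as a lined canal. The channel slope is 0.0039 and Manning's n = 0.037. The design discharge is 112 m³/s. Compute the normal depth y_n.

Manning's equation rearranged: A R^(2/3) = nQ / (1·√S) = 0.037 × 112 / (√0.0039) = 66.36.
Trying y = 2.91 m: A R^(2/3) = 50.05 — low.
Trying y = 4.12 m: A R^(2/3) = 111.5 — high.
Trying y = 3.29 m: A R^(2/3) = 66.18 — ≈ 66.36.

y_n = 3.29 m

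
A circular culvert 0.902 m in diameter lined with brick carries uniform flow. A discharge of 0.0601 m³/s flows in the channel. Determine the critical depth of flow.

y_c = 0.138 m

At critical depth, Q² T / (g A³) = 1, i.e. A³/T = Q²/g = 0.0601²/9.81 = 0.0003682.
Try y = 0.175 m: A³/T = 0.0009265 — too large.
Try y = 0.121 m: A³/T = 0.000217 — too small.
Try y = 0.138 m: A³/T = 0.0003644 — ≈ 0.0003682.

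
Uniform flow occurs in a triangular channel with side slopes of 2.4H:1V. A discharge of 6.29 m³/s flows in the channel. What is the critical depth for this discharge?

y_c = 1.07 m

At critical depth, Q² T / (g A³) = 1, i.e. A³/T = Q²/g = 6.29²/9.81 = 4.033.
Trying y = 1.18 m: A³/T = 6.589 — over.
Trying y = 0.928 m: A³/T = 1.982 — short.
Trying y = 1.07 m: A³/T = 4.039 — close enough.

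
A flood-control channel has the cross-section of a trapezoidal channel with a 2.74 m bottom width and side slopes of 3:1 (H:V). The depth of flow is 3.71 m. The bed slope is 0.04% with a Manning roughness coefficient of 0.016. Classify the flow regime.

With bottom width b = 2.74 m and side slope z = 3: A = (b + zy)y = (2.74 + 3×3.71)×3.71 = 51.46 m²; P = b + 2y√(1+z²) = 2.74 + 2×3.71×3.162 = 26.2 m.
Hydraulic radius R = A/P = 51.46/26.2 = 1.964 m.
V = (1/n) R^(2/3) √S = (1/0.016) × 1.964^(2/3) × √0.0004 = 1.96 m/s. Hydraulic depth D_h = A/T = 51.46/25 = 2.058 m.
Froude number Fr = V/√(g·D_h) = 1.96/√(9.81×2.058) = 0.436, which is less than 1, so the flow is subcritical.

subcritical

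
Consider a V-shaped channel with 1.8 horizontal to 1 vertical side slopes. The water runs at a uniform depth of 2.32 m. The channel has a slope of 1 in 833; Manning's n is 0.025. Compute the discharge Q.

For a triangular section with side slope z = 1.8: A = zy² = 1.8×2.32² = 9.688 m²; P = 2y√(1+z²) = 2×2.32×2.059 = 9.554 m.
Hydraulic radius R = A/P = 9.688/9.554 = 1.014 m.
Manning's equation: Q = (1/n) A R^(2/3) S^(1/2) = (1/0.025) × 9.688 × 1.014^(2/3) × 0.0012^(1/2) = 13.6 m³/s.

Q = 13.6 m³/s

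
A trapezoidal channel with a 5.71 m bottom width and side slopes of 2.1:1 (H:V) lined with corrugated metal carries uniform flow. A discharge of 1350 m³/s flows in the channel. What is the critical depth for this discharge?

y_c = 8.42 m

At critical depth, Q² T / (g A³) = 1, i.e. A³/T = Q²/g = 1350²/9.81 = 185800.
Trying y = 6.3 m: A³/T = 52810 — too small.
Trying y = 8.42 m: A³/T = 186000 — matches.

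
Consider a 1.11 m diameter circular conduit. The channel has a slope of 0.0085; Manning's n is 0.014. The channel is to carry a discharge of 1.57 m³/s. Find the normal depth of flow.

y_n = 0.606 m

Manning's equation rearranged: A R^(2/3) = nQ / (1·√S) = 0.014 × 1.57 / (√0.0085) = 0.2384.
Try y = 0.754 m: A R^(2/3) = 0.3311 — too large.
Try y = 0.486 m: A R^(2/3) = 0.1633 — too small.
Try y = 0.606 m: A R^(2/3) = 0.2383 — ≈ 0.2384.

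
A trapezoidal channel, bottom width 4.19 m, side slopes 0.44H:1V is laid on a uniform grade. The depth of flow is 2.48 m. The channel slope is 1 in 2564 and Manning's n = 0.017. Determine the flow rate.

With bottom width b = 4.19 m and side slope z = 0.44: A = (b + zy)y = (4.19 + 0.44×2.48)×2.48 = 13.1 m²; P = b + 2y√(1+z²) = 4.19 + 2×2.48×1.093 = 9.609 m.
Hydraulic radius R = A/P = 13.1/9.609 = 1.363 m.
Manning's equation: Q = (1/n) A R^(2/3) S^(1/2) = (1/0.017) × 13.1 × 1.363^(2/3) × 0.00039^(1/2) = 18.7 m³/s.

Q = 18.7 m³/s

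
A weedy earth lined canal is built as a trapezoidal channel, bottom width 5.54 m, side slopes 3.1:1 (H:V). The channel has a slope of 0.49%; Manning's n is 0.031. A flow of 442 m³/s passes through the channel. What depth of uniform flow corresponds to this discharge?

y_n = 4.88 m

Manning's equation rearranged: A R^(2/3) = nQ / (1·√S) = 0.031 × 442 / (√0.0049) = 195.7.
Try y = 4.17 m: A R^(2/3) = 136.3 — too small.
Try y = 5.3 m: A R^(2/3) = 237.1 — too large.
Try y = 4.88 m: A R^(2/3) = 195.7 — matches.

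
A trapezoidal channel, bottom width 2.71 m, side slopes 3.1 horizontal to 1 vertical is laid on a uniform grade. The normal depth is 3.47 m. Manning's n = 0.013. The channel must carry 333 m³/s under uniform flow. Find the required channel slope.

With bottom width b = 2.71 m and side slope z = 3.1: A = (b + zy)y = (2.71 + 3.1×3.47)×3.47 = 46.73 m²; P = b + 2y√(1+z²) = 2.71 + 2×3.47×3.257 = 25.32 m.
Hydraulic radius R = A/P = 46.73/25.32 = 1.846 m.
From Manning's equation, S = [nQ / (1 A R^(2/3))]² = [0.013 × 333 / (1 × 46.73 × 1.846^(2/3))]² = 0.00379.

S = 0.00379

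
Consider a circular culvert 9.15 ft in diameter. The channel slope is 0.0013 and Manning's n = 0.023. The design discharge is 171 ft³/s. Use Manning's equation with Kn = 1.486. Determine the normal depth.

y_n = 5.34 ft

Manning's equation rearranged: A R^(2/3) = nQ / (1.486·√S) = 0.023 × 171 / (1.486 × √0.0013) = 73.41.
Try y = 4.7 ft: A R^(2/3) = 59.74 — too small.
Try y = 6.23 ft: A R^(2/3) = 92.12 — too large.
Try y = 5.34 ft: A R^(2/3) = 73.48 — ≈ 73.41.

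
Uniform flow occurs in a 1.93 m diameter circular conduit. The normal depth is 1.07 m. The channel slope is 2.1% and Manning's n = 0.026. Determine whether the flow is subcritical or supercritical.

For a circular section of diameter D = 1.93 m at depth y = 1.07 m, the central angle is θ = 2 arccos(1 − 2y/D) = 3.36 rad. Then A = (D²/8)(θ − sin θ) = 1.665 m² and P = Dθ/2 = 3.242 m.
Hydraulic radius R = A/P = 1.665/3.242 = 0.5136 m.
V = (1/n) R^(2/3) √S = (1/0.026) × 0.5136^(2/3) × √0.021 = 3.574 m/s. Hydraulic depth D_h = A/T = 1.665/1.919 = 0.8679 m.
Froude number Fr = V/√(g·D_h) = 3.574/√(9.81×0.8679) = 1.23, which is greater than 1, so the flow is supercritical.

supercritical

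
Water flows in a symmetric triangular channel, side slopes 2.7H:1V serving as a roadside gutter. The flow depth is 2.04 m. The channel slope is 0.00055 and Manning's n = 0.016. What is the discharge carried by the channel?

For a triangular section with side slope z = 2.7: A = zy² = 2.7×2.04² = 11.24 m²; P = 2y√(1+z²) = 2×2.04×2.879 = 11.75 m.
Hydraulic radius R = A/P = 11.24/11.75 = 0.9565 m.
Manning's equation: Q = (1/n) A R^(2/3) S^(1/2) = (1/0.016) × 11.24 × 0.9565^(2/3) × 0.00055^(1/2) = 16 m³/s.

Q = 16 m³/s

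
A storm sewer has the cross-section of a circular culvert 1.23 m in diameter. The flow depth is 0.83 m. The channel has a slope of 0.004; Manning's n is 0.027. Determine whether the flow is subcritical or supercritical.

For a circular section of diameter D = 1.23 m at depth y = 0.83 m, the central angle is θ = 2 arccos(1 − 2y/D) = 3.856 rad. Then A = (D²/8)(θ − sin θ) = 0.8531 m² and P = Dθ/2 = 2.371 m.
Hydraulic radius R = A/P = 0.8531/2.371 = 0.3597 m.
V = (1/n) R^(2/3) √S = (1/0.027) × 0.3597^(2/3) × √0.004 = 1.185 m/s. Hydraulic depth D_h = A/T = 0.8531/1.152 = 0.7403 m.
Froude number Fr = V/√(g·D_h) = 1.185/√(9.81×0.7403) = 0.44, which is less than 1, so the flow is subcritical.

subcritical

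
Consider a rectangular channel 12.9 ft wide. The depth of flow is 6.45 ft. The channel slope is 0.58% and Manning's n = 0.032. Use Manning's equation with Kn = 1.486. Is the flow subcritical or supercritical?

subcritical

Flow area A = b·y = 12.9 × 6.45 = 83.2 ft². Wetted perimeter P = b + 2y = 12.9 + 2×6.45 = 25.8 ft.
Hydraulic radius R = A/P = 83.2/25.8 = 3.225 ft.
V = (1.486/n) R^(2/3) √S = (1.486/0.032) × 3.225^(2/3) × √0.0058 = 7.72 ft/s. Hydraulic depth D_h = A/T = 83.2/12.9 = 6.45 ft.
Froude number Fr = V/√(g·D_h) = 7.72/√(32.2×6.45) = 0.536, which is less than 1, so the flow is subcritical.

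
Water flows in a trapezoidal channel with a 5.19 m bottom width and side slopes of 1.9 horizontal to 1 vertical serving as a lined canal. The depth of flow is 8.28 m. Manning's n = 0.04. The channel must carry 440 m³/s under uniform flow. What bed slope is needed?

S = 0.0015

With bottom width b = 5.19 m and side slope z = 1.9: A = (b + zy)y = (5.19 + 1.9×8.28)×8.28 = 173.2 m²; P = b + 2y√(1+z²) = 5.19 + 2×8.28×2.147 = 40.75 m.
Hydraulic radius R = A/P = 173.2/40.75 = 4.252 m.
From Manning's equation, S = [nQ / (1 A R^(2/3))]² = [0.04 × 440 / (1 × 173.2 × 4.252^(2/3))]² = 0.0015.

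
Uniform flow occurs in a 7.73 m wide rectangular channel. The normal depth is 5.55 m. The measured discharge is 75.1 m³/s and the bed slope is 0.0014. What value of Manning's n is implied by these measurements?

Flow area A = b·y = 7.73 × 5.55 = 42.9 m². Wetted perimeter P = b + 2y = 7.73 + 2×5.55 = 18.83 m.
Hydraulic radius R = A/P = 42.9/18.83 = 2.278 m.
Rearranging Manning's equation: n = (1/Q) A R^(2/3) S^(1/2) = (1/75.1) × 42.9 × 2.278^(2/3) × √0.0014 = 0.037.

n = 0.037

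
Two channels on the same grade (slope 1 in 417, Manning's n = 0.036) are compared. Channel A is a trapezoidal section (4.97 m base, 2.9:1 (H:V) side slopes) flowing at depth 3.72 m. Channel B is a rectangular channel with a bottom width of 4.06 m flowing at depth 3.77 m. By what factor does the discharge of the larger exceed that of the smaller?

Channel A: With bottom width b = 4.97 m and side slope z = 2.9: A = (b + zy)y = (4.97 + 2.9×3.72)×3.72 = 58.62 m²; P = b + 2y√(1+z²) = 4.97 + 2×3.72×3.068 = 27.79 m. Hydraulic radius R = A/P = 58.62/27.79 = 2.109 m. Q_A = (1/0.036)·58.62·2.109^(2/3)·√0.002398 = 131.1 m³/s.
Channel B: Flow area A = b·y = 4.06 × 3.77 = 15.31 m². Wetted perimeter P = b + 2y = 4.06 + 2×3.77 = 11.6 m. Hydraulic radius R = A/P = 15.31/11.6 = 1.319 m. Q_B = (1/0.036)·15.31·1.319^(2/3)·√0.002398 = 25.05 m³/s.
The larger discharge is 131.1 m³/s and the smaller is 25.05 m³/s; the ratio is 5.24.

5.24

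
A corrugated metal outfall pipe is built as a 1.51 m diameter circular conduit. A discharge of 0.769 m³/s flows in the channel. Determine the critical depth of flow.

At critical depth, Q² T / (g A³) = 1, i.e. A³/T = Q²/g = 0.769²/9.81 = 0.06028.
At y = 0.503 m: A³/T = 0.09996 — high.
At y = 0.303 m: A³/T = 0.0139 — low.
At y = 0.441 m: A³/T = 0.06007 — matches.

y_c = 0.441 m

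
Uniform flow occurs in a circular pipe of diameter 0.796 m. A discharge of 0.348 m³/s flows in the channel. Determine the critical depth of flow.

At critical depth, Q² T / (g A³) = 1, i.e. A³/T = Q²/g = 0.348²/9.81 = 0.01234.
Try y = 0.27 m: A³/T = 0.004364 — short.
Try y = 0.384 m: A³/T = 0.01688 — over.
Try y = 0.354 m: A³/T = 0.01236 — ≈ 0.01234.

y_c = 0.354 m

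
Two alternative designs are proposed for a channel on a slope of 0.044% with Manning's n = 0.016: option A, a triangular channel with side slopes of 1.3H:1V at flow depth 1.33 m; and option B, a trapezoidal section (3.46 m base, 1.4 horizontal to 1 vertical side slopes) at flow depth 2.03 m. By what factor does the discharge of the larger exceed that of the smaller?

Channel A: For a triangular section with side slope z = 1.3: A = zy² = 1.3×1.33² = 2.3 m²; P = 2y√(1+z²) = 2×1.33×1.64 = 4.363 m. Hydraulic radius R = A/P = 2.3/4.363 = 0.5271 m. Q_A = (1/0.016)·2.3·0.5271^(2/3)·√0.00044 = 1.967 m³/s.
Channel B: With bottom width b = 3.46 m and side slope z = 1.4: A = (b + zy)y = (3.46 + 1.4×2.03)×2.03 = 12.79 m²; P = b + 2y√(1+z²) = 3.46 + 2×2.03×1.72 = 10.45 m. Hydraulic radius R = A/P = 12.79/10.45 = 1.225 m. Q_B = (1/0.016)·12.79·1.225^(2/3)·√0.00044 = 19.2 m³/s.
The larger discharge is 19.2 m³/s and the smaller is 1.967 m³/s; the ratio is 9.76.

9.76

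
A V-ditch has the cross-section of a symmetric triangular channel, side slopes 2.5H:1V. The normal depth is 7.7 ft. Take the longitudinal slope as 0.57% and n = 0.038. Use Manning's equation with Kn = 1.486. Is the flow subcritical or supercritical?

subcritical

For a triangular section with side slope z = 2.5: A = zy² = 2.5×7.7² = 148.2 ft²; P = 2y√(1+z²) = 2×7.7×2.693 = 41.47 ft.
Hydraulic radius R = A/P = 148.2/41.47 = 3.575 ft.
V = (1.486/n) R^(2/3) √S = (1.486/0.038) × 3.575^(2/3) × √0.0057 = 6.902 ft/s. Hydraulic depth D_h = A/T = 148.2/38.5 = 3.85 ft.
Froude number Fr = V/√(g·D_h) = 6.902/√(32.2×3.85) = 0.62, which is less than 1, so the flow is subcritical.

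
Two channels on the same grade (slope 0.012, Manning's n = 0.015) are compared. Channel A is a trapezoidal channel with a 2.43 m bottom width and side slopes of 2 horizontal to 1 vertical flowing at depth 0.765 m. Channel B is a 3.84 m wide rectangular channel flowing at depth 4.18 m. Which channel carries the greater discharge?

Channel A: With bottom width b = 2.43 m and side slope z = 2: A = (b + zy)y = (2.43 + 2×0.765)×0.765 = 3.029 m²; P = b + 2y√(1+z²) = 2.43 + 2×0.765×2.236 = 5.851 m. Hydraulic radius R = A/P = 3.029/5.851 = 0.5177 m. Q_A = (1/0.015)·3.029·0.5177^(2/3)·√0.012 = 14.26 m³/s.
Channel B: Flow area A = b·y = 3.84 × 4.18 = 16.05 m². Wetted perimeter P = b + 2y = 3.84 + 2×4.18 = 12.2 m. Hydraulic radius R = A/P = 16.05/12.2 = 1.316 m. Q_B = (1/0.015)·16.05·1.316^(2/3)·√0.012 = 140.7 m³/s.
Q_A = 14.26 m³/s vs Q_B = 140.7 m³/s, so channel B carries more.

channel B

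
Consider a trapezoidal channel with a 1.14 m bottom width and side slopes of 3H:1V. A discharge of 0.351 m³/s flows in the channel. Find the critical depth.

y_c = 0.18 m

At critical depth, Q² T / (g A³) = 1, i.e. A³/T = Q²/g = 0.351²/9.81 = 0.01256.
Trying y = 0.215 m: A³/T = 0.02326 — too large.
Trying y = 0.132 m: A³/T = 0.004314 — too small.
Trying y = 0.18 m: A³/T = 0.01246 — close enough.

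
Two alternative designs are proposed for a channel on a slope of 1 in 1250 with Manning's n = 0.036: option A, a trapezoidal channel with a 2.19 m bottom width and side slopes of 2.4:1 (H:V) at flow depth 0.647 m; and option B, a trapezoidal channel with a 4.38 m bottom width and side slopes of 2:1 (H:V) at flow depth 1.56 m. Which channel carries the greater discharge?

channel B

Channel A: With bottom width b = 2.19 m and side slope z = 2.4: A = (b + zy)y = (2.19 + 2.4×0.647)×0.647 = 2.422 m²; P = b + 2y√(1+z²) = 2.19 + 2×0.647×2.6 = 5.554 m. Hydraulic radius R = A/P = 2.422/5.554 = 0.436 m. Q_A = (1/0.036)·2.422·0.436^(2/3)·√0.0008 = 1.094 m³/s.
Channel B: With bottom width b = 4.38 m and side slope z = 2: A = (b + zy)y = (4.38 + 2×1.56)×1.56 = 11.7 m²; P = b + 2y√(1+z²) = 4.38 + 2×1.56×2.236 = 11.36 m. Hydraulic radius R = A/P = 11.7/11.36 = 1.03 m. Q_B = (1/0.036)·11.7·1.03^(2/3)·√0.0008 = 9.377 m³/s.
Q_A = 1.094 m³/s vs Q_B = 9.377 m³/s, so channel B carries more.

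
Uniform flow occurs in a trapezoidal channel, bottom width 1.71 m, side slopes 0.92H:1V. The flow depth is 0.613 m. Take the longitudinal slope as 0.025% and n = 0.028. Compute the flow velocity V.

V = 0.313 m/s

With bottom width b = 1.71 m and side slope z = 0.92: A = (b + zy)y = (1.71 + 0.92×0.613)×0.613 = 1.394 m²; P = b + 2y√(1+z²) = 1.71 + 2×0.613×1.359 = 3.376 m.
Hydraulic radius R = A/P = 1.394/3.376 = 0.4129 m.
From Manning's equation, V = (1/n) R^(2/3) S^(1/2) = (1/0.028) × 0.4129^(2/3) × 0.00025^(1/2) = 0.313 m/s.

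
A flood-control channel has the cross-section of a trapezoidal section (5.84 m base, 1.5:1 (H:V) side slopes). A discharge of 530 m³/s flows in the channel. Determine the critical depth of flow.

At critical depth, Q² T / (g A³) = 1, i.e. A³/T = Q²/g = 530²/9.81 = 28630.
At y = 6.84 m: A³/T = 50660 — too large.
At y = 4.35 m: A³/T = 8238 — too small.
At y = 5.95 m: A³/T = 28620 — matches.

y_c = 5.95 m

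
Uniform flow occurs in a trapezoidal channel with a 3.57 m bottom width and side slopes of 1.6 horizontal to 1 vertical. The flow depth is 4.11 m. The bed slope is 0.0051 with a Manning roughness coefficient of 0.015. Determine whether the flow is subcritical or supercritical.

With bottom width b = 3.57 m and side slope z = 1.6: A = (b + zy)y = (3.57 + 1.6×4.11)×4.11 = 41.7 m²; P = b + 2y√(1+z²) = 3.57 + 2×4.11×1.887 = 19.08 m.
Hydraulic radius R = A/P = 41.7/19.08 = 2.186 m.
V = (1/n) R^(2/3) √S = (1/0.015) × 2.186^(2/3) × √0.0051 = 8.018 m/s. Hydraulic depth D_h = A/T = 41.7/16.72 = 2.494 m.
Froude number Fr = V/√(g·D_h) = 8.018/√(9.81×2.494) = 1.62, which is greater than 1, so the flow is supercritical.

supercritical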